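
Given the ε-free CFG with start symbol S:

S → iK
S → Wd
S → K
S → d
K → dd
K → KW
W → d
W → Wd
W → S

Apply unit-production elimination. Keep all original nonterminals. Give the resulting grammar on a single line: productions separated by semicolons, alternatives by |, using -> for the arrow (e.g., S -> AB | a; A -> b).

S -> d | KW | Wd | dd | iK; K -> KW | dd; W -> d | KW | Wd | dd | iK

Unit productions: S->K, W->S.
Unit pairs (A ⇒* B via units): (S,K), (W,K), (W,S).
S: inherits non-unit rules of {K, S} → KW | Wd | d | dd | iK.
K: inherits non-unit rules of {K} → KW | dd.
W: inherits non-unit rules of {K, S, W} → KW | Wd | d | dd | iK.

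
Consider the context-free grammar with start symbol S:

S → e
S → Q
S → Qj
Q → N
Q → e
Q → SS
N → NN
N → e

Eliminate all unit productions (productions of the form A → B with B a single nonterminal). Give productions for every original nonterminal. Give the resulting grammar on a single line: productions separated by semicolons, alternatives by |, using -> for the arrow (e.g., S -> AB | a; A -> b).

S -> e | NN | Qj | SS; N -> e | NN; Q -> e | NN | SS

Unit productions: Q->N, S->Q.
Unit pairs (A ⇒* B via units): (Q,N), (S,N), (S,Q).
S: inherits non-unit rules of {N, Q, S} → NN | Qj | SS | e.
N: inherits non-unit rules of {N} → NN | e.
Q: inherits non-unit rules of {N, Q} → NN | SS | e.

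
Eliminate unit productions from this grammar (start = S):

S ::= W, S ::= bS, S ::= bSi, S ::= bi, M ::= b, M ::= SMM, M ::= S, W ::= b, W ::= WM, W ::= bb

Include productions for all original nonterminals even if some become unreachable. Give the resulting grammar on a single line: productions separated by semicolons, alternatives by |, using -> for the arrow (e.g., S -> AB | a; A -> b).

S -> b | WM | bS | bb | bi | bSi; M -> b | WM | bS | bb | bi | SMM | bSi; W -> b | WM | bb

Unit productions: M->S, S->W.
Unit pairs (A ⇒* B via units): (M,S), (M,W), (S,W).
S: inherits non-unit rules of {S, W} → WM | b | bS | bSi | bb | bi.
M: inherits non-unit rules of {M, S, W} → SMM | WM | b | bS | bSi | bb | bi.
W: inherits non-unit rules of {W} → WM | b | bb.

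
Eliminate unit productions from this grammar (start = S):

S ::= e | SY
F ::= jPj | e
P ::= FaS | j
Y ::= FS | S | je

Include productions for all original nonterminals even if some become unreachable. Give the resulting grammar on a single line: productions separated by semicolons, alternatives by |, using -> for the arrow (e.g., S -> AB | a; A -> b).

Unit productions: Y->S.
Unit pairs (A ⇒* B via units): (Y,S).
S: inherits non-unit rules of {S} → SY | e.
F: inherits non-unit rules of {F} → e | jPj.
P: inherits non-unit rules of {P} → FaS | j.
Y: inherits non-unit rules of {S, Y} → FS | SY | e | je.

S -> e | SY; F -> e | jPj; P -> j | FaS; Y -> e | FS | SY | je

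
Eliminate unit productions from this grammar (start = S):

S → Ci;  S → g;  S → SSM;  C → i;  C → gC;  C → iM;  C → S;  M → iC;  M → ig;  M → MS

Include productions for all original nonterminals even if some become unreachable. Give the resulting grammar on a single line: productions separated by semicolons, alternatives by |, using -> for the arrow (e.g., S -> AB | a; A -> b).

Unit productions: C->S.
Unit pairs (A ⇒* B via units): (C,S).
S: inherits non-unit rules of {S} → Ci | SSM | g.
C: inherits non-unit rules of {C, S} → Ci | SSM | g | gC | i | iM.
M: inherits non-unit rules of {M} → MS | iC | ig.

S -> g | Ci | SSM; C -> g | i | Ci | gC | iM | SSM; M -> MS | iC | ig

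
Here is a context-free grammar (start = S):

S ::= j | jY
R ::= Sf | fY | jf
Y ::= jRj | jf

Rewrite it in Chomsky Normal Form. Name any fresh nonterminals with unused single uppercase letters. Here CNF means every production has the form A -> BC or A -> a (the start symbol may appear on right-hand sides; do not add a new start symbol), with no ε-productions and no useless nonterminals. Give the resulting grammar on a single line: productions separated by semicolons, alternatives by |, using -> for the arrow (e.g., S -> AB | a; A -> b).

S -> j | BY; A -> f; B -> j; C -> RB; R -> AY | BA | SA; Y -> BA | BC

No ε-productions.
No unit productions to eliminate.
TERM: introduce A -> f, B -> j and substitute in every rule of length ≥2.
BIN: Y -> BRB becomes Y -> BC, C -> RB.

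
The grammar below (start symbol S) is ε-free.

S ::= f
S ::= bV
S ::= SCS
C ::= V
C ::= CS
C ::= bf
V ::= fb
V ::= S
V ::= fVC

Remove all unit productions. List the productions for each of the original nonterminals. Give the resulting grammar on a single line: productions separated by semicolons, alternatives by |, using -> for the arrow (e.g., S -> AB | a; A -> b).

S -> f | bV | SCS; C -> f | CS | bV | bf | fb | SCS | fVC; V -> f | bV | fb | SCS | fVC

Unit productions: C->V, V->S.
Unit pairs (A ⇒* B via units): (C,S), (C,V), (V,S).
S: inherits non-unit rules of {S} → SCS | bV | f.
C: inherits non-unit rules of {C, S, V} → CS | SCS | bV | bf | f | fVC | fb.
V: inherits non-unit rules of {S, V} → SCS | bV | f | fVC | fb.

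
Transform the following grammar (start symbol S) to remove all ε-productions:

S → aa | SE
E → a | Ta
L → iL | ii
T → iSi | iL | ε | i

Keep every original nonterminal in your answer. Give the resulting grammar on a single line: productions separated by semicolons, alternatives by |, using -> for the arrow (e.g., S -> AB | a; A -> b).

Nullable set: {T}.
E -> Ta: T nullable, giving Ta | a.
Drop T -> ε.
Unchanged (no nullable symbols): S -> SE; S -> aa; E -> a; L -> iL; L -> ii; T -> i; T -> iL; T -> iSi.

S -> SE | aa; E -> a | Ta; L -> iL | ii; T -> i | iL | iSi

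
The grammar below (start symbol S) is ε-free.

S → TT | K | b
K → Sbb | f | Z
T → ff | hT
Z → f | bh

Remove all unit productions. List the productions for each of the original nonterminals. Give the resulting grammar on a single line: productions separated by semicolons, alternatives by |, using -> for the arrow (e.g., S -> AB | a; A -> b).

Unit productions: K->Z, S->K.
Unit pairs (A ⇒* B via units): (K,Z), (S,K), (S,Z).
S: inherits non-unit rules of {K, S, Z} → Sbb | TT | b | bh | f.
K: inherits non-unit rules of {K, Z} → Sbb | bh | f.
T: inherits non-unit rules of {T} → ff | hT.
Z: inherits non-unit rules of {Z} → bh | f.

S -> b | f | TT | bh | Sbb; K -> f | bh | Sbb; T -> ff | hT; Z -> f | bh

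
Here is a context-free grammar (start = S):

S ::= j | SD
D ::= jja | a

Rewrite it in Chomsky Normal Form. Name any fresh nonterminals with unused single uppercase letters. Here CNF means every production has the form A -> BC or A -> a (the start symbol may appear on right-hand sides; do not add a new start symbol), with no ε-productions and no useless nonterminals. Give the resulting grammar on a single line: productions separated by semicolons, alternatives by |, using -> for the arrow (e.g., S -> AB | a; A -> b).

S -> j | SD; A -> j; B -> a; C -> AB; D -> a | AC

No ε-productions.
No unit productions to eliminate.
TERM: introduce B -> a, A -> j and substitute in every rule of length ≥2.
BIN: D -> AAB becomes D -> AC, C -> AB.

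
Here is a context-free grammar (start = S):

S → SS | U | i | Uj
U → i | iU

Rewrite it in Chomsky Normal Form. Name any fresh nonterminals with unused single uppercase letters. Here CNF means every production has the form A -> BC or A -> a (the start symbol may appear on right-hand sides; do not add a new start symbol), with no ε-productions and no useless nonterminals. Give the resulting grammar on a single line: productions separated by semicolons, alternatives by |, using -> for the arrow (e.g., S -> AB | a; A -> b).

No ε-productions.
After unit-elimination: S -> i | SS | Uj | iU; U -> i | iU.
TERM: introduce B -> i, A -> j and substitute in every rule of length ≥2.

S -> i | BU | SS | UA; A -> j; B -> i; U -> i | BU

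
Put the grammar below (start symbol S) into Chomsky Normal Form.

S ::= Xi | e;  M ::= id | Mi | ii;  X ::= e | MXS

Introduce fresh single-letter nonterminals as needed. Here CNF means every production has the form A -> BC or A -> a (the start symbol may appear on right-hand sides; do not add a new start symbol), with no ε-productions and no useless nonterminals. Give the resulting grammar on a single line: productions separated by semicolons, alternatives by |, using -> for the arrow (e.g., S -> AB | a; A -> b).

No ε-productions.
No unit productions to eliminate.
TERM: introduce B -> d, A -> i and substitute in every rule of length ≥2.
BIN: X -> MXS becomes X -> MC, C -> XS.

S -> e | XA; A -> i; B -> d; C -> XS; M -> AA | AB | MA; X -> e | MC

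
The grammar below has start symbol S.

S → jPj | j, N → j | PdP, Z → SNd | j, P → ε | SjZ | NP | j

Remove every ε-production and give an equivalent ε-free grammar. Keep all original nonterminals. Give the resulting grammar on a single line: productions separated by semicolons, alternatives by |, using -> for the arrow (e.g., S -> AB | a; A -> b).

S -> j | jj | jPj; N -> d | j | Pd | dP | PdP; P -> N | j | NP | SjZ; Z -> j | SNd

Nullable set: {P}.
S -> jPj: P nullable, giving jPj | jj.
N -> PdP: P, P nullable, giving Pd | PdP | d | dP.
Drop P -> ε.
P -> NP: P nullable, giving N | NP.
Unchanged (no nullable symbols): S -> j; N -> j; P -> SjZ; P -> j; Z -> SNd; Z -> j.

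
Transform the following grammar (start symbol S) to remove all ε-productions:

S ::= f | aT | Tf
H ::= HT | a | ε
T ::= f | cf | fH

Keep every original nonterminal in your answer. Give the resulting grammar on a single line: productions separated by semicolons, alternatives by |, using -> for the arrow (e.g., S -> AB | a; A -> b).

Nullable set: {H}.
Drop H -> ε.
H -> HT: H nullable, giving HT | T.
T -> fH: H nullable, giving f | fH.
Unchanged (no nullable symbols): S -> Tf; S -> aT; S -> f; H -> a; T -> cf; T -> f.

S -> f | Tf | aT; H -> T | a | HT; T -> f | cf | fH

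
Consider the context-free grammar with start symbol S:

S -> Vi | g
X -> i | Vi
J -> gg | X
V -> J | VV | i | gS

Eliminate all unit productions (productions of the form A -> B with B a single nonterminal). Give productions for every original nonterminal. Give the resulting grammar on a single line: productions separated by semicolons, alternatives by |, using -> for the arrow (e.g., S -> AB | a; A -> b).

Unit productions: J->X, V->J.
Unit pairs (A ⇒* B via units): (J,X), (V,J), (V,X).
S: inherits non-unit rules of {S} → Vi | g.
J: inherits non-unit rules of {J, X} → Vi | gg | i.
V: inherits non-unit rules of {J, V, X} → VV | Vi | gS | gg | i.
X: inherits non-unit rules of {X} → Vi | i.

S -> g | Vi; J -> i | Vi | gg; V -> i | VV | Vi | gS | gg; X -> i | Vi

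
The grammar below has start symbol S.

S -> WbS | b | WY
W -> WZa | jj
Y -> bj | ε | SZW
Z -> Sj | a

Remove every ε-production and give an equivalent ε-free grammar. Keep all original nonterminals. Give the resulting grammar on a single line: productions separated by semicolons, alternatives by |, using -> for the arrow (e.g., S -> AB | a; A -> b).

S -> W | b | WY | WbS; W -> jj | WZa; Y -> bj | SZW; Z -> a | Sj

Nullable set: {Y}.
S -> WY: Y nullable, giving W | WY.
Drop Y -> ε.
Unchanged (no nullable symbols): S -> WbS; S -> b; W -> WZa; W -> jj; Y -> SZW; Y -> bj; Z -> Sj; Z -> a.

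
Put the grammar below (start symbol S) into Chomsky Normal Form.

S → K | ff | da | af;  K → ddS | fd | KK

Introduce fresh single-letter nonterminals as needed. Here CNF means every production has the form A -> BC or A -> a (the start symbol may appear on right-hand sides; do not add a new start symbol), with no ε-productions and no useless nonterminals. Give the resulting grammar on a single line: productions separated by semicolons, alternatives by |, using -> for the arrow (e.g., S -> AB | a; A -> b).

S -> AC | AE | BA | BB | CB | KK; A -> d; B -> f; C -> a; D -> AS; E -> AS; K -> AD | BA | KK

No ε-productions.
After unit-elimination: S -> KK | af | da | fd | ff | ddS; K -> KK | fd | ddS.
TERM: introduce C -> a, A -> d, B -> f and substitute in every rule of length ≥2.
BIN: K -> AAS becomes K -> AD, D -> AS; S -> AAS becomes S -> AE, E -> AS.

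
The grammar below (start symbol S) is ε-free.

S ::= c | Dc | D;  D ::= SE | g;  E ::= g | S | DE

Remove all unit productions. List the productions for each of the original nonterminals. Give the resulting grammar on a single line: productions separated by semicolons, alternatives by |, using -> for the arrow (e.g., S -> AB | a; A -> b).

S -> c | g | Dc | SE; D -> g | SE; E -> c | g | DE | Dc | SE

Unit productions: E->S, S->D.
Unit pairs (A ⇒* B via units): (E,D), (E,S), (S,D).
S: inherits non-unit rules of {D, S} → Dc | SE | c | g.
D: inherits non-unit rules of {D} → SE | g.
E: inherits non-unit rules of {D, E, S} → DE | Dc | SE | c | g.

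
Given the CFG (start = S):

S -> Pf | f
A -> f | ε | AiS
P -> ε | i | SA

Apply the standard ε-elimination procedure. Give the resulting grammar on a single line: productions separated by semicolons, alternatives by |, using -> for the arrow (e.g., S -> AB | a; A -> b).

S -> f | Pf; A -> f | iS | AiS; P -> S | i | SA

Nullable set: {A, P}.
S -> Pf: P nullable, giving Pf | f.
Drop A -> ε.
A -> AiS: A nullable, giving AiS | iS.
Drop P -> ε.
P -> SA: A nullable, giving S | SA.
Unchanged (no nullable symbols): S -> f; A -> f; P -> i.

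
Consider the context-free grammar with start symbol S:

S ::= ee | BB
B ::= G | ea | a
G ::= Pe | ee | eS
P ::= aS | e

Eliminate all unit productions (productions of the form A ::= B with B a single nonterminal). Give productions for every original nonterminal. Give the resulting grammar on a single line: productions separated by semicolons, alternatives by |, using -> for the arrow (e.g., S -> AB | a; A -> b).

S -> BB | ee; B -> a | Pe | eS | ea | ee; G -> Pe | eS | ee; P -> e | aS

Unit productions: B->G.
Unit pairs (A ⇒* B via units): (B,G).
S: inherits non-unit rules of {S} → BB | ee.
B: inherits non-unit rules of {B, G} → Pe | a | eS | ea | ee.
G: inherits non-unit rules of {G} → Pe | eS | ee.
P: inherits non-unit rules of {P} → aS | e.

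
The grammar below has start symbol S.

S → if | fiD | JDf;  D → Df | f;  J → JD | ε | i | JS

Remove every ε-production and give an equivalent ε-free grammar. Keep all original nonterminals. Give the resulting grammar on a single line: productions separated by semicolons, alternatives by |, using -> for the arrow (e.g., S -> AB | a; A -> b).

Nullable set: {J}.
S -> JDf: J nullable, giving Df | JDf.
Drop J -> ε.
J -> JD: J nullable, giving D | JD.
J -> JS: J nullable, giving JS | S.
Unchanged (no nullable symbols): S -> fiD; S -> if; D -> Df; D -> f; J -> i.

S -> Df | if | JDf | fiD; D -> f | Df; J -> D | S | i | JD | JS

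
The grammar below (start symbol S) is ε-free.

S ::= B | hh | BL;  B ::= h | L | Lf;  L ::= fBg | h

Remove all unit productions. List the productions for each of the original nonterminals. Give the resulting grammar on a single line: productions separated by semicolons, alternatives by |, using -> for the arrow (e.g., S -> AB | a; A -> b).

S -> h | BL | Lf | hh | fBg; B -> h | Lf | fBg; L -> h | fBg

Unit productions: B->L, S->B.
Unit pairs (A ⇒* B via units): (B,L), (S,B), (S,L).
S: inherits non-unit rules of {B, L, S} → BL | Lf | fBg | h | hh.
B: inherits non-unit rules of {B, L} → Lf | fBg | h.
L: inherits non-unit rules of {L} → fBg | h.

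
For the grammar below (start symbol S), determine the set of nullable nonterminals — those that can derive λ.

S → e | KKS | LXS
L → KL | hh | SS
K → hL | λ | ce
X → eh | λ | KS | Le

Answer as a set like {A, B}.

Directly nullable (have an ε-rule): {K, X}.
Not nullable: L, S — each has a terminal in every rule's right-hand side or depends on a non-nullable symbol.

{K, X}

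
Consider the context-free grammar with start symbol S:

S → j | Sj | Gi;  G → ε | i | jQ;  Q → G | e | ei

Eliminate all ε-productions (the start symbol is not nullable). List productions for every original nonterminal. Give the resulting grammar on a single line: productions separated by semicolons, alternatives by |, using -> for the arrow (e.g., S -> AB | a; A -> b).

Nullable set: {G, Q}.
S -> Gi: G nullable, giving Gi | i.
Drop G -> ε.
G -> jQ: Q nullable, giving j | jQ.
Q -> G: G nullable, giving G.
Unchanged (no nullable symbols): S -> Sj; S -> j; G -> i; Q -> e; Q -> ei.

S -> i | j | Gi | Sj; G -> i | j | jQ; Q -> G | e | ei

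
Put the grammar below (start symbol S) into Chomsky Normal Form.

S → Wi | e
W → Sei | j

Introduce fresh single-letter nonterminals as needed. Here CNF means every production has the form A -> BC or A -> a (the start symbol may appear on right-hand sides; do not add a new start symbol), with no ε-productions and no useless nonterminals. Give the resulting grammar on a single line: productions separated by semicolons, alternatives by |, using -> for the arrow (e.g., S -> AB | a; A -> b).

S -> e | WA; A -> i; B -> e; C -> BA; W -> j | SC

No ε-productions.
No unit productions to eliminate.
TERM: introduce B -> e, A -> i and substitute in every rule of length ≥2.
BIN: W -> SBA becomes W -> SC, C -> BA.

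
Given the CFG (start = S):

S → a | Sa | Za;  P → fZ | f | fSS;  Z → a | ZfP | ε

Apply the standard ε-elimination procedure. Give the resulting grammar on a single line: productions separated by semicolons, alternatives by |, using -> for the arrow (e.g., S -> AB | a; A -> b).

S -> a | Sa | Za; P -> f | fZ | fSS; Z -> a | fP | ZfP

Nullable set: {Z}.
S -> Za: Z nullable, giving Za | a.
P -> fZ: Z nullable, giving f | fZ.
Drop Z -> ε.
Z -> ZfP: Z nullable, giving ZfP | fP.
Unchanged (no nullable symbols): S -> Sa; S -> a; P -> f; P -> fSS; Z -> a.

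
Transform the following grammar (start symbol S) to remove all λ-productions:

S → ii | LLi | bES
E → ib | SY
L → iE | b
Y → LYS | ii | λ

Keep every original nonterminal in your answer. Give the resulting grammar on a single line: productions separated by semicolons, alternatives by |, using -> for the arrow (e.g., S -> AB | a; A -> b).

S -> ii | LLi | bES; E -> S | SY | ib; L -> b | iE; Y -> LS | ii | LYS

Nullable set: {Y}.
E -> SY: Y nullable, giving S | SY.
Drop Y -> λ.
Y -> LYS: Y nullable, giving LS | LYS.
Unchanged (no nullable symbols): S -> LLi; S -> bES; S -> ii; E -> ib; L -> b; L -> iE; Y -> ii.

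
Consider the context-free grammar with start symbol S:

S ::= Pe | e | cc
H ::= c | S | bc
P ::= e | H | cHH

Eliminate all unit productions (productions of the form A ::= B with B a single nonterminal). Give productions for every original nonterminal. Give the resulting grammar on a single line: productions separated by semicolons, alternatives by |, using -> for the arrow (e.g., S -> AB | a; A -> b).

Unit productions: H->S, P->H.
Unit pairs (A ⇒* B via units): (H,S), (P,H), (P,S).
S: inherits non-unit rules of {S} → Pe | cc | e.
H: inherits non-unit rules of {H, S} → Pe | bc | c | cc | e.
P: inherits non-unit rules of {H, P, S} → Pe | bc | c | cHH | cc | e.

S -> e | Pe | cc; H -> c | e | Pe | bc | cc; P -> c | e | Pe | bc | cc | cHH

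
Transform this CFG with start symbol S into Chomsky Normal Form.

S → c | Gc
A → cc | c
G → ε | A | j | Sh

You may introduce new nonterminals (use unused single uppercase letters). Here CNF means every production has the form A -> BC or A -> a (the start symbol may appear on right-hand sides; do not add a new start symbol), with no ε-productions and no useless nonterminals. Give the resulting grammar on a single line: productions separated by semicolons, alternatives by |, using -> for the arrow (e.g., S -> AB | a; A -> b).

S -> c | GB; B -> c; C -> h; G -> c | j | BB | SC

Nullable: {G}; after ε-elimination: S -> c | Gc; A -> c | cc; G -> A | j | Sh.
After unit-elimination: S -> c | Gc; A -> c | cc; G -> c | j | Sh | cc.
TERM: introduce B -> c, C -> h and substitute in every rule of length ≥2.
Drop unreachable/unproductive: A.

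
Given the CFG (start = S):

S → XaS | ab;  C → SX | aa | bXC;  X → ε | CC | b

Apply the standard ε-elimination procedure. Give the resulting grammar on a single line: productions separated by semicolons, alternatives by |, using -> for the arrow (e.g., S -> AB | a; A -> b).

Nullable set: {X}.
S -> XaS: X nullable, giving XaS | aS.
C -> SX: X nullable, giving S | SX.
C -> bXC: X nullable, giving bC | bXC.
Drop X -> ε.
Unchanged (no nullable symbols): S -> ab; C -> aa; X -> CC; X -> b.

S -> aS | ab | XaS; C -> S | SX | aa | bC | bXC; X -> b | CC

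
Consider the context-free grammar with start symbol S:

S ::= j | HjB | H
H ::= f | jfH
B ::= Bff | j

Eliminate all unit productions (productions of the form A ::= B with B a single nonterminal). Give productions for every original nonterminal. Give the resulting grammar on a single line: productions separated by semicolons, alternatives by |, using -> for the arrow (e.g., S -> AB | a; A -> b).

Unit productions: S->H.
Unit pairs (A ⇒* B via units): (S,H).
S: inherits non-unit rules of {H, S} → HjB | f | j | jfH.
B: inherits non-unit rules of {B} → Bff | j.
H: inherits non-unit rules of {H} → f | jfH.

S -> f | j | HjB | jfH; B -> j | Bff; H -> f | jfH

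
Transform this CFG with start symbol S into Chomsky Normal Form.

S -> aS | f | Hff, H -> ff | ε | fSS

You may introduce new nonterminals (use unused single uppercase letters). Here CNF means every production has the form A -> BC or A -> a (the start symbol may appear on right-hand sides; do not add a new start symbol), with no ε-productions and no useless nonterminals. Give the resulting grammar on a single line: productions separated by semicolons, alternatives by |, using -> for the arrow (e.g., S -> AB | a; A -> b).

S -> f | AA | BS | HD; A -> f; B -> a; C -> SS; D -> AA; H -> AA | AC

Nullable: {H}; after ε-elimination: S -> f | aS | ff | Hff; H -> ff | fSS.
No unit productions to eliminate.
TERM: introduce B -> a, A -> f and substitute in every rule of length ≥2.
BIN: H -> ASS becomes H -> AC, C -> SS; S -> HAA becomes S -> HD, D -> AA.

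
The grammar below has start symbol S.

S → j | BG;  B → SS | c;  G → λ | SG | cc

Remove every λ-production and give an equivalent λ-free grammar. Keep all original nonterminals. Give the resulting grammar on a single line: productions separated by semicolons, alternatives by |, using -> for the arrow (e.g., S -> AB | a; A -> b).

S -> B | j | BG; B -> c | SS; G -> S | SG | cc

Nullable set: {G}.
S -> BG: G nullable, giving B | BG.
Drop G -> λ.
G -> SG: G nullable, giving S | SG.
Unchanged (no nullable symbols): S -> j; B -> SS; B -> c; G -> cc.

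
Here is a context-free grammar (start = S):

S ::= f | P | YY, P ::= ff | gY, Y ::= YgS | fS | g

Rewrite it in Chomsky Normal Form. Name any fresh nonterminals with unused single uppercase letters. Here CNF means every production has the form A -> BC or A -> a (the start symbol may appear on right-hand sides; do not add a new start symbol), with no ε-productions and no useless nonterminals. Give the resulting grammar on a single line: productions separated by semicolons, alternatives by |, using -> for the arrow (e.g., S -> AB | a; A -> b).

No ε-productions.
After unit-elimination: S -> f | YY | ff | gY; P -> ff | gY; Y -> g | fS | YgS.
TERM: introduce A -> f, B -> g and substitute in every rule of length ≥2.
BIN: Y -> YBS becomes Y -> YC, C -> BS.
Drop unreachable/unproductive: P.

S -> f | AA | BY | YY; A -> f; B -> g; C -> BS; Y -> g | AS | YC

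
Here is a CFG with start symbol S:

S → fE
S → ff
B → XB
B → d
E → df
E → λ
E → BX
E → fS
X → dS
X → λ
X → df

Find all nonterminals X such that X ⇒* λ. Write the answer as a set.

Directly nullable (have an ε-rule): {E, X}.
Not nullable: B, S — each has a terminal in every rule's right-hand side or depends on a non-nullable symbol.

{E, X}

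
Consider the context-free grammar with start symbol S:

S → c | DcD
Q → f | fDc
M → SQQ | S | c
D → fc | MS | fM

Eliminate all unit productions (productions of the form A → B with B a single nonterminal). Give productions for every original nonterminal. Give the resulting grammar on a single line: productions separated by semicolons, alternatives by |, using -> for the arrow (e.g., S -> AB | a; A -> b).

S -> c | DcD; D -> MS | fM | fc; M -> c | DcD | SQQ; Q -> f | fDc

Unit productions: M->S.
Unit pairs (A ⇒* B via units): (M,S).
S: inherits non-unit rules of {S} → DcD | c.
D: inherits non-unit rules of {D} → MS | fM | fc.
M: inherits non-unit rules of {M, S} → DcD | SQQ | c.
Q: inherits non-unit rules of {Q} → f | fDc.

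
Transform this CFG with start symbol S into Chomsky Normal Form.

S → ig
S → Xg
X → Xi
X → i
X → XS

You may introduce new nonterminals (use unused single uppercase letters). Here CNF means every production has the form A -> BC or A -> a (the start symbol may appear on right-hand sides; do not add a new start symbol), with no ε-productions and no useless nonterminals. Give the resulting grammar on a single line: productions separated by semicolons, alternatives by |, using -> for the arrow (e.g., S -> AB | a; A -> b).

S -> BA | XA; A -> g; B -> i; X -> i | XB | XS

No ε-productions.
No unit productions to eliminate.
TERM: introduce A -> g, B -> i and substitute in every rule of length ≥2.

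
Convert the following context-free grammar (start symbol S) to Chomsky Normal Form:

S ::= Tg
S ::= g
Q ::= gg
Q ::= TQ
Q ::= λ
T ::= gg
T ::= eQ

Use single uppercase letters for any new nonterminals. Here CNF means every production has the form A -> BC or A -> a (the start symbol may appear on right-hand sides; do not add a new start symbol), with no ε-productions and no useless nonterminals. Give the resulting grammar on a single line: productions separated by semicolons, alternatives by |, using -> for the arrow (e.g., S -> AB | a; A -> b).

S -> g | TB; A -> e; B -> g; Q -> e | AQ | BB | TQ; T -> e | AQ | BB

Nullable: {Q}; after ε-elimination: S -> g | Tg; Q -> T | TQ | gg; T -> e | eQ | gg.
After unit-elimination: S -> g | Tg; Q -> e | TQ | eQ | gg; T -> e | eQ | gg.
TERM: introduce A -> e, B -> g and substitute in every rule of length ≥2.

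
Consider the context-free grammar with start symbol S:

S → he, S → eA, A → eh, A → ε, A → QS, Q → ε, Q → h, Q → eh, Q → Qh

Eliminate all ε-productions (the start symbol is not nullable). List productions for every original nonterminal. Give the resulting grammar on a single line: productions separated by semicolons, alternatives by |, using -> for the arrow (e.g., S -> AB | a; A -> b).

S -> e | eA | he; A -> S | QS | eh; Q -> h | Qh | eh

Nullable set: {A, Q}.
S -> eA: A nullable, giving e | eA.
Drop A -> ε.
A -> QS: Q nullable, giving QS | S.
Drop Q -> ε.
Q -> Qh: Q nullable, giving Qh | h.
Unchanged (no nullable symbols): S -> he; A -> eh; Q -> eh; Q -> h.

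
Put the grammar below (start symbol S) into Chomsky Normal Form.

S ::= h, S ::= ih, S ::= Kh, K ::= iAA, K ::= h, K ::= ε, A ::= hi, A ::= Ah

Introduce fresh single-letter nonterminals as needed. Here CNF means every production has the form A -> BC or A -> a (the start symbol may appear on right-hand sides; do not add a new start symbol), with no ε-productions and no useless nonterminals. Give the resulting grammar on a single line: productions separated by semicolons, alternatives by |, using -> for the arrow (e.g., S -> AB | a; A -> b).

Nullable: {K}; after ε-elimination: S -> h | Kh | ih; A -> Ah | hi; K -> h | iAA.
No unit productions to eliminate.
TERM: introduce B -> h, C -> i and substitute in every rule of length ≥2.
BIN: K -> CAA becomes K -> CD, D -> AA.

S -> h | CB | KB; A -> AB | BC; B -> h; C -> i; D -> AA; K -> h | CD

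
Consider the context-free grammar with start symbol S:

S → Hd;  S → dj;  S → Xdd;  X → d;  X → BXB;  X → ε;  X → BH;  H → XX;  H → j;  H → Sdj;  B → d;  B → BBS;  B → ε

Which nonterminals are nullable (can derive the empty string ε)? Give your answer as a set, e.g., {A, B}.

Directly nullable (have an ε-rule): {B, X}.
H is nullable via H -> XX (every symbol on the right is already known nullable).
Not nullable: S — each has a terminal in every rule's right-hand side or depends on a non-nullable symbol.

{B, H, X}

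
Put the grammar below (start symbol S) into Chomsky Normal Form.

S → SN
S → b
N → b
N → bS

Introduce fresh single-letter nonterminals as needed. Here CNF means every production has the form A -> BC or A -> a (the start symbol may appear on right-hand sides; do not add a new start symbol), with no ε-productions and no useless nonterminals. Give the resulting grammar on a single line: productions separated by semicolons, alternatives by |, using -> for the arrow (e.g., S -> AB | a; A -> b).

S -> b | SN; A -> b; N -> b | AS

No ε-productions.
No unit productions to eliminate.
TERM: introduce A -> b and substitute in every rule of length ≥2.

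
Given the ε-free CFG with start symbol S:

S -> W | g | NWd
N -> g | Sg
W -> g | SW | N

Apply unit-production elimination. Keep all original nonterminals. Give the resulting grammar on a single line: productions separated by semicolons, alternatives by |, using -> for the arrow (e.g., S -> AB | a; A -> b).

Unit productions: S->W, W->N.
Unit pairs (A ⇒* B via units): (S,N), (S,W), (W,N).
S: inherits non-unit rules of {N, S, W} → NWd | SW | Sg | g.
N: inherits non-unit rules of {N} → Sg | g.
W: inherits non-unit rules of {N, W} → SW | Sg | g.

S -> g | SW | Sg | NWd; N -> g | Sg; W -> g | SW | Sg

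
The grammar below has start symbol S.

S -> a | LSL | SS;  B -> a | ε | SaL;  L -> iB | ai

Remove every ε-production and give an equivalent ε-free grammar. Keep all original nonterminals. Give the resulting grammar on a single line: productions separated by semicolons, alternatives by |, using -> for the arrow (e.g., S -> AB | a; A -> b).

S -> a | SS | LSL; B -> a | SaL; L -> i | ai | iB

Nullable set: {B}.
Drop B -> ε.
L -> iB: B nullable, giving i | iB.
Unchanged (no nullable symbols): S -> LSL; S -> SS; S -> a; B -> SaL; B -> a; L -> ai.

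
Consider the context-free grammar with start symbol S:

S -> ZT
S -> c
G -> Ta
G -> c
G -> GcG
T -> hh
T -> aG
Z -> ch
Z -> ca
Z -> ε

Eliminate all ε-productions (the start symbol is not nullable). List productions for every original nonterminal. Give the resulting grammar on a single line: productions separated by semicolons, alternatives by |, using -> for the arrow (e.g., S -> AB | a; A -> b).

Nullable set: {Z}.
S -> ZT: Z nullable, giving T | ZT.
Drop Z -> ε.
Unchanged (no nullable symbols): S -> c; G -> GcG; G -> Ta; G -> c; T -> aG; T -> hh; Z -> ca; Z -> ch.

S -> T | c | ZT; G -> c | Ta | GcG; T -> aG | hh; Z -> ca | ch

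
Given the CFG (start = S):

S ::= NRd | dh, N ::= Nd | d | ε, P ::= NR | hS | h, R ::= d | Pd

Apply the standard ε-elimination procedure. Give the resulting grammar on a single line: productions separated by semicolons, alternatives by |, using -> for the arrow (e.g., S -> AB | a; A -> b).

S -> Rd | dh | NRd; N -> d | Nd; P -> R | h | NR | hS; R -> d | Pd

Nullable set: {N}.
S -> NRd: N nullable, giving NRd | Rd.
Drop N -> ε.
N -> Nd: N nullable, giving Nd | d.
P -> NR: N nullable, giving NR | R.
Unchanged (no nullable symbols): S -> dh; N -> d; P -> h; P -> hS; R -> Pd; R -> d.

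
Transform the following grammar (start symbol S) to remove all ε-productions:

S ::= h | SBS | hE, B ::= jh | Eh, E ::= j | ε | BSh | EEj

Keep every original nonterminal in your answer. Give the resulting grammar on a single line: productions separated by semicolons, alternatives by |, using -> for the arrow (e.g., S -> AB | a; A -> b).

S -> h | hE | SBS; B -> h | Eh | jh; E -> j | Ej | BSh | EEj

Nullable set: {E}.
S -> hE: E nullable, giving h | hE.
B -> Eh: E nullable, giving Eh | h.
Drop E -> ε.
E -> EEj: E, E nullable, giving EEj | Ej | j.
Unchanged (no nullable symbols): S -> SBS; S -> h; B -> jh; E -> BSh; E -> j.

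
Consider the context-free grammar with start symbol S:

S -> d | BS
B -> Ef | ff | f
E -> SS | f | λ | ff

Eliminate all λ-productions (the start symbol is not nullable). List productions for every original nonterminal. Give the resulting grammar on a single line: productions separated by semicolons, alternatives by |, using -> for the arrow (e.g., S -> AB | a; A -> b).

S -> d | BS; B -> f | Ef | ff; E -> f | SS | ff

Nullable set: {E}.
B -> Ef: E nullable, giving Ef | f.
Drop E -> λ.
Unchanged (no nullable symbols): S -> BS; S -> d; B -> f; B -> ff; E -> SS; E -> f; E -> ff.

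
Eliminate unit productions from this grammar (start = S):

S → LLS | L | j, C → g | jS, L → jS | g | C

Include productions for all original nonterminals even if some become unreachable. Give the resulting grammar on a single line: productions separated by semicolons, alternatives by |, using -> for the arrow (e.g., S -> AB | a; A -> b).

Unit productions: L->C, S->L.
Unit pairs (A ⇒* B via units): (L,C), (S,C), (S,L).
S: inherits non-unit rules of {C, L, S} → LLS | g | j | jS.
C: inherits non-unit rules of {C} → g | jS.
L: inherits non-unit rules of {C, L} → g | jS.

S -> g | j | jS | LLS; C -> g | jS; L -> g | jS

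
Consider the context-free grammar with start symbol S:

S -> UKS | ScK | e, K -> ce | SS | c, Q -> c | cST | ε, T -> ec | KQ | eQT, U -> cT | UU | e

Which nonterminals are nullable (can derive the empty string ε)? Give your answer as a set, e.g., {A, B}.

Directly nullable (have an ε-rule): {Q}.
Not nullable: K, S, T, U — each has a terminal in every rule's right-hand side or depends on a non-nullable symbol.

{Q}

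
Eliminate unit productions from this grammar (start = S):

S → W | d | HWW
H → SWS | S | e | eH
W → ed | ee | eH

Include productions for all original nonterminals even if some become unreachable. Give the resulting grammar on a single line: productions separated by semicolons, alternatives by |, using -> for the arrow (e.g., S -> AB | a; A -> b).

Unit productions: H->S, S->W.
Unit pairs (A ⇒* B via units): (H,S), (H,W), (S,W).
S: inherits non-unit rules of {S, W} → HWW | d | eH | ed | ee.
H: inherits non-unit rules of {H, S, W} → HWW | SWS | d | e | eH | ed | ee.
W: inherits non-unit rules of {W} → eH | ed | ee.

S -> d | eH | ed | ee | HWW; H -> d | e | eH | ed | ee | HWW | SWS; W -> eH | ed | ee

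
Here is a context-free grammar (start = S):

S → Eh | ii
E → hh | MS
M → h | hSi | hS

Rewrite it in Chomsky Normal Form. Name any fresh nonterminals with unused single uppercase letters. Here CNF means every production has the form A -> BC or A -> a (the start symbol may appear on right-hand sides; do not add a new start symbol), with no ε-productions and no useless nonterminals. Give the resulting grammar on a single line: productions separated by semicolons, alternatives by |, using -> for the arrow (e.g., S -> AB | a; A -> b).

No ε-productions.
No unit productions to eliminate.
TERM: introduce A -> h, B -> i and substitute in every rule of length ≥2.
BIN: M -> ASB becomes M -> AC, C -> SB.

S -> BB | EA; A -> h; B -> i; C -> SB; E -> AA | MS; M -> h | AC | AS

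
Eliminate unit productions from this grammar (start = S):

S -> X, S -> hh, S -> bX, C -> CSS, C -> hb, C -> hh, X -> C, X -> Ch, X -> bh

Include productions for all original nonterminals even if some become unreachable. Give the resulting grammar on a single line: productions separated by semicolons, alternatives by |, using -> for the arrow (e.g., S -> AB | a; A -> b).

S -> Ch | bX | bh | hb | hh | CSS; C -> hb | hh | CSS; X -> Ch | bh | hb | hh | CSS

Unit productions: S->X, X->C.
Unit pairs (A ⇒* B via units): (S,C), (S,X), (X,C).
S: inherits non-unit rules of {C, S, X} → CSS | Ch | bX | bh | hb | hh.
C: inherits non-unit rules of {C} → CSS | hb | hh.
X: inherits non-unit rules of {C, X} → CSS | Ch | bh | hb | hh.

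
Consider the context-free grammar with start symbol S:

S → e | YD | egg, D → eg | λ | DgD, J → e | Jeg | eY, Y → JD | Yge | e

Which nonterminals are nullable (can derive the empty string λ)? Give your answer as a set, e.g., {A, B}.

Directly nullable (have an ε-rule): {D}.
Not nullable: J, S, Y — each has a terminal in every rule's right-hand side or depends on a non-nullable symbol.

{D}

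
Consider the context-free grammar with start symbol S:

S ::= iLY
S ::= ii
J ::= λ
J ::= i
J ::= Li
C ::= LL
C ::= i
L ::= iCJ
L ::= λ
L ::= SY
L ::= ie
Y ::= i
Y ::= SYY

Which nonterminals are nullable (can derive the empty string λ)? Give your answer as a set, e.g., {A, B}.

{C, J, L}

Directly nullable (have an ε-rule): {J, L}.
C is nullable via C -> LL (every symbol on the right is already known nullable).
Not nullable: S, Y — each has a terminal in every rule's right-hand side or depends on a non-nullable symbol.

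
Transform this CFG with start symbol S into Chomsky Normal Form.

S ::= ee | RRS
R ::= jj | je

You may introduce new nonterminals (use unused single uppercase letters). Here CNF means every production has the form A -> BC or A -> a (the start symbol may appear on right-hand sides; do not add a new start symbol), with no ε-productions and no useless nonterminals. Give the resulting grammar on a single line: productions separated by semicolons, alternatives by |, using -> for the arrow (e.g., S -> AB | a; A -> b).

No ε-productions.
No unit productions to eliminate.
TERM: introduce B -> e, A -> j and substitute in every rule of length ≥2.
BIN: S -> RRS becomes S -> RC, C -> RS.

S -> BB | RC; A -> j; B -> e; C -> RS; R -> AA | AB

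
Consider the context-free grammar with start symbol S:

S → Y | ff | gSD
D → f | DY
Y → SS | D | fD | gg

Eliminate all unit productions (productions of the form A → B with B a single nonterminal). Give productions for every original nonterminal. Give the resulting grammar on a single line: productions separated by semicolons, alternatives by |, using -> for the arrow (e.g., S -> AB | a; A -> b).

S -> f | DY | SS | fD | ff | gg | gSD; D -> f | DY; Y -> f | DY | SS | fD | gg

Unit productions: S->Y, Y->D.
Unit pairs (A ⇒* B via units): (S,D), (S,Y), (Y,D).
S: inherits non-unit rules of {D, S, Y} → DY | SS | f | fD | ff | gSD | gg.
D: inherits non-unit rules of {D} → DY | f.
Y: inherits non-unit rules of {D, Y} → DY | SS | f | fD | gg.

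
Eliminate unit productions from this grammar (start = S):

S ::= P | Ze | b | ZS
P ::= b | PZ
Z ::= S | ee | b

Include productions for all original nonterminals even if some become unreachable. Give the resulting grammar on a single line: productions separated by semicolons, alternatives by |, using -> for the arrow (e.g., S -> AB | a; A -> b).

S -> b | PZ | ZS | Ze; P -> b | PZ; Z -> b | PZ | ZS | Ze | ee

Unit productions: S->P, Z->S.
Unit pairs (A ⇒* B via units): (S,P), (Z,P), (Z,S).
S: inherits non-unit rules of {P, S} → PZ | ZS | Ze | b.
P: inherits non-unit rules of {P} → PZ | b.
Z: inherits non-unit rules of {P, S, Z} → PZ | ZS | Ze | b | ee.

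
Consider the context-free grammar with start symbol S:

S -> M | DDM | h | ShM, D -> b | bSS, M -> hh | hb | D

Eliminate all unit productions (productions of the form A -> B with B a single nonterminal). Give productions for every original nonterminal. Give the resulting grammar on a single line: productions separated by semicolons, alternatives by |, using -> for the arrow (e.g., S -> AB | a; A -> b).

S -> b | h | hb | hh | DDM | ShM | bSS; D -> b | bSS; M -> b | hb | hh | bSS

Unit productions: M->D, S->M.
Unit pairs (A ⇒* B via units): (M,D), (S,D), (S,M).
S: inherits non-unit rules of {D, M, S} → DDM | ShM | b | bSS | h | hb | hh.
D: inherits non-unit rules of {D} → b | bSS.
M: inherits non-unit rules of {D, M} → b | bSS | hb | hh.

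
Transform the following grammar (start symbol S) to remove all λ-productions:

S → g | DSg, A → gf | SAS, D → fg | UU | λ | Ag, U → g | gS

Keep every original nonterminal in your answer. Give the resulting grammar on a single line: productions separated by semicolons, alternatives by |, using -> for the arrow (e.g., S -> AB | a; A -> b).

Nullable set: {D}.
S -> DSg: D nullable, giving DSg | Sg.
Drop D -> λ.
Unchanged (no nullable symbols): S -> g; A -> SAS; A -> gf; D -> Ag; D -> UU; D -> fg; U -> g; U -> gS.

S -> g | Sg | DSg; A -> gf | SAS; D -> Ag | UU | fg; U -> g | gS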